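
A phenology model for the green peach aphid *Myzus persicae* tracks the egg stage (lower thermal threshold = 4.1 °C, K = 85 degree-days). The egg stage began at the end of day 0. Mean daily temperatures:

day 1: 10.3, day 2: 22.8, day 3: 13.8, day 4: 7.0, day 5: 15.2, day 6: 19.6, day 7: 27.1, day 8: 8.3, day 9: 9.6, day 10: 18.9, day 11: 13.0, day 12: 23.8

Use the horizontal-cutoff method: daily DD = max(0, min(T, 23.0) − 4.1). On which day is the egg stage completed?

Daily DD above 4.1 °C (capped at 18.9): 6.2, 18.7, 9.7, 2.9, 11.1, 15.5, 18.9, 4.2, 5.5, 14.8, 8.9, 18.9.
Cumulative: 6.2, 24.9, 34.6, 37.5, 48.6, 64.1, 83.0, 87.2, 92.7, 107.5, 116.4, 135.3.
The total first reaches 85 DD on day 8.

day 8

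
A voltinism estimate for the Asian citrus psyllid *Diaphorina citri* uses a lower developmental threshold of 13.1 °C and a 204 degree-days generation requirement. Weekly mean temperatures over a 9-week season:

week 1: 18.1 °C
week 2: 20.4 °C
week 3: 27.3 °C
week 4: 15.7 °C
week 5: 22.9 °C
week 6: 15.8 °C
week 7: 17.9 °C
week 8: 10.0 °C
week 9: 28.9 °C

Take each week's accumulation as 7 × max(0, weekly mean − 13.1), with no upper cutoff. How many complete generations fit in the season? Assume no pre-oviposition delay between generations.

2 generations

Weekly DD (7 × max(0, T̄ − 13.1)): 35.0, 51.1, 99.4, 18.2, 68.6, 18.9, 33.6, 0.0, 110.6.
Season total = 435.4 DD.
Complete generations = ⌊435.4 / 204⌋ = 2.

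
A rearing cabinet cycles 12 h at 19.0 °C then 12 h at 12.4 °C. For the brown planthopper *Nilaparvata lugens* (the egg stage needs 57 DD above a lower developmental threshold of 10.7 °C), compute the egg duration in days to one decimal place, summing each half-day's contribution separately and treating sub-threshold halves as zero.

Day half: max(0, 19.0 − 10.7) × 0.5 = 8.3 × 0.5 = 4.15 DD.
Night half: max(0, 12.4 − 10.7) × 0.5 = 1.7 × 0.5 = 0.85 DD.
Per 24 h: 5.00 DD/day.
Duration = 57 / 5.00 = 11.400 ≈ 11.4 days.

11.4 days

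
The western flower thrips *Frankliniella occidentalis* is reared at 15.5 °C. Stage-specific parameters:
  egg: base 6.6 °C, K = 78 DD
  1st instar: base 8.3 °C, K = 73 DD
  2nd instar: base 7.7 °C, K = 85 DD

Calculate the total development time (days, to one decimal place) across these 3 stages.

29.8 days

egg: 78 / (15.5 − 6.6) = 78 / 8.9 = 8.764 d.
1st instar: 73 / (15.5 − 8.3) = 73 / 7.2 = 10.139 d.
2nd instar: 85 / (15.5 − 7.7) = 85 / 7.8 = 10.897 d.
Sum = 29.800 ≈ 29.8 days.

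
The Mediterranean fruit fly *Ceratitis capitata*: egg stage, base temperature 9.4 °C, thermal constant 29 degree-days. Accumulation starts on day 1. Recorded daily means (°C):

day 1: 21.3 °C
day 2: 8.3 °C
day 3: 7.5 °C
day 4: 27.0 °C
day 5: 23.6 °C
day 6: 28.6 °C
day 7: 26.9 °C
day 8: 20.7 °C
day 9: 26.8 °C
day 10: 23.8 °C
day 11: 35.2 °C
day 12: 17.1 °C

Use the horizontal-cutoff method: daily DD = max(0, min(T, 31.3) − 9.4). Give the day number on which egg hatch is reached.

day 4

Daily DD above 9.4 °C (capped at 21.9): 11.9, 0.0, 0.0, 17.6, 14.2, 19.2, 17.5, 11.3, 17.4, 14.4, 21.9, 7.7.
Cumulative: 11.9, 11.9, 11.9, 29.5, 43.7, 62.9, 80.4, 91.7, 109.1, 123.5, 145.4, 153.1.
The total first reaches 29 DD on day 4.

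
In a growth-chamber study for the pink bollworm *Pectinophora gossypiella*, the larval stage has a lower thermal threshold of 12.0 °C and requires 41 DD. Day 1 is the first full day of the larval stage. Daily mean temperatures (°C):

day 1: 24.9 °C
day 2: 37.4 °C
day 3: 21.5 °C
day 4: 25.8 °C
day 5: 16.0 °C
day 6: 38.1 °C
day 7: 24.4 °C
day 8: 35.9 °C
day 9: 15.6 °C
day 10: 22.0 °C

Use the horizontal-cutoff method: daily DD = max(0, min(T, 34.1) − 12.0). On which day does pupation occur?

Daily DD above 12.0 °C (capped at 22.1): 12.9, 22.1, 9.5, 13.8, 4.0, 22.1, 12.4, 22.1, 3.6, 10.0.
Cumulative: 12.9, 35.0, 44.5, 58.3, 62.3, 84.4, 96.8, 118.9, 122.5, 132.5.
The total first reaches 41 DD on day 3.

day 3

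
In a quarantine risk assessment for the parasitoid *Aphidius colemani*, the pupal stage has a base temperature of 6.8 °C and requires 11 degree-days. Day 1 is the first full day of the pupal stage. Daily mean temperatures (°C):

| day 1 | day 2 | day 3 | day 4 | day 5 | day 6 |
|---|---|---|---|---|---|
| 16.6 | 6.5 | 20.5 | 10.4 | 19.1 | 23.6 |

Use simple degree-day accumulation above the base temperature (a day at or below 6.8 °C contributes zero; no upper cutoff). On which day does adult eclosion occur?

day 3

Daily DD above 6.8 °C: 9.8, 0.0, 13.7, 3.6, 12.3, 16.8.
Cumulative: 9.8, 9.8, 23.5, 27.1, 39.4, 56.2.
The total first reaches 11 DD on day 3.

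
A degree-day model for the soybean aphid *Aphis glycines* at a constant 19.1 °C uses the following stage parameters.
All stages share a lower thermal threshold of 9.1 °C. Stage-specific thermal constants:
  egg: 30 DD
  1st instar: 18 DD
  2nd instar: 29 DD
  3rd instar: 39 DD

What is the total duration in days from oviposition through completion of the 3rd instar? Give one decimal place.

11.6 days

Daily accumulation at 19.1 °C = 19.1 − 9.1 = 10.0 DD/day.
Total K = 30 + 18 + 29 + 39 = 116 DD.
Total duration = 116 / 10.0 = 11.600 ≈ 11.6 days.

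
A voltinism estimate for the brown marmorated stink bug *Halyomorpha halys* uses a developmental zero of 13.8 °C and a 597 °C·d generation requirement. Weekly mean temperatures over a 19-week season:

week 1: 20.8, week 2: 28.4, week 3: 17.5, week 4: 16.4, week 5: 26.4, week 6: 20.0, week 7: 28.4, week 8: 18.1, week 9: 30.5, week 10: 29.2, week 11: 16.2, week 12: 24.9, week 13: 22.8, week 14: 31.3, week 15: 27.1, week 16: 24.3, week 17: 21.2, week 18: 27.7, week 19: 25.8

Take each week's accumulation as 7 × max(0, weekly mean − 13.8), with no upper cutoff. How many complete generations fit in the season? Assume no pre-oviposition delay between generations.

2 generations

Weekly DD (7 × max(0, T̄ − 13.8)): 49.0, 102.2, 25.9, 18.2, 88.2, 43.4, 102.2, 30.1, 116.9, 107.8, 16.8, 77.7, 63.0, 122.5, 93.1, 73.5, 51.8, 97.3, 84.0.
Season total = 1363.6 DD.
Complete generations = ⌊1363.6 / 597⌋ = 2.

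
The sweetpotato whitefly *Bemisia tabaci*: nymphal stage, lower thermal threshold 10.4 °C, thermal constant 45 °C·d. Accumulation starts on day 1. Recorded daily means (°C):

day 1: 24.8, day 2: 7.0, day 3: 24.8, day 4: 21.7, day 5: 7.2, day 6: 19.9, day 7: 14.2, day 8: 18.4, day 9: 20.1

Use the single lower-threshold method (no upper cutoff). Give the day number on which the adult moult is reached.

Daily DD above 10.4 °C: 14.4, 0.0, 14.4, 11.3, 0.0, 9.5, 3.8, 8.0, 9.7.
Cumulative: 14.4, 14.4, 28.8, 40.1, 40.1, 49.6, 53.4, 61.4, 71.1.
The total first reaches 45 DD on day 6.

day 6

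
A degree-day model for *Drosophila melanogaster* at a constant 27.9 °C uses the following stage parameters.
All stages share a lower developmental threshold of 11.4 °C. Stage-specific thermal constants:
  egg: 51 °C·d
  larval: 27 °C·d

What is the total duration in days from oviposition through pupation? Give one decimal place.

Daily accumulation at 27.9 °C = 27.9 − 11.4 = 16.5 DD/day.
Total K = 51 + 27 = 78 DD.
Total duration = 78 / 16.5 = 4.727 ≈ 4.7 days.

4.7 days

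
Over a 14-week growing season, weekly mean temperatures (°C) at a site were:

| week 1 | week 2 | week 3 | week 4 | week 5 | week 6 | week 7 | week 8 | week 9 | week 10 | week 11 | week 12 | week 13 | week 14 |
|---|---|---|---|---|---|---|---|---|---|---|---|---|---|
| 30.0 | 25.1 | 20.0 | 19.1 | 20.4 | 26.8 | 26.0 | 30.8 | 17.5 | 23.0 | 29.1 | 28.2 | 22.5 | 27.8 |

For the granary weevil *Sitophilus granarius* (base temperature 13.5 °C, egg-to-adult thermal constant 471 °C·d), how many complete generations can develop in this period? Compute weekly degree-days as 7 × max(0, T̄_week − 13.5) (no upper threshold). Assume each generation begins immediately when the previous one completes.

Weekly DD (7 × max(0, T̄ − 13.5)): 115.5, 81.2, 45.5, 39.2, 48.3, 93.1, 87.5, 121.1, 28.0, 66.5, 109.2, 102.9, 63.0, 100.1.
Season total = 1101.1 DD.
Complete generations = ⌊1101.1 / 471⌋ = 2.

2 generations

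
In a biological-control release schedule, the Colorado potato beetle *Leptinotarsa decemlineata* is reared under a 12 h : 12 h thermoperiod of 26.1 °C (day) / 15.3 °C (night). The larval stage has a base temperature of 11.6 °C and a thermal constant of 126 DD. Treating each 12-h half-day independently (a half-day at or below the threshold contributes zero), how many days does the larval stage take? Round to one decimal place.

13.8 days

Day half: max(0, 26.1 − 11.6) × 0.5 = 14.5 × 0.5 = 7.25 DD.
Night half: max(0, 15.3 − 11.6) × 0.5 = 3.7 × 0.5 = 1.85 DD.
Per 24 h: 9.10 DD/day.
Duration = 126 / 9.10 = 13.846 ≈ 13.8 days.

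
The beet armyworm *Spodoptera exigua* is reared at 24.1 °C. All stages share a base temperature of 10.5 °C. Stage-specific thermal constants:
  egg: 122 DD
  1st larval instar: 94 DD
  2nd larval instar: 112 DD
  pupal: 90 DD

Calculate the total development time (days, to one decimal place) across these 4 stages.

30.7 days

Daily accumulation at 24.1 °C = 24.1 − 10.5 = 13.6 DD/day.
Total K = 122 + 94 + 112 + 90 = 418 DD.
Total duration = 418 / 13.6 = 30.735 ≈ 30.7 days.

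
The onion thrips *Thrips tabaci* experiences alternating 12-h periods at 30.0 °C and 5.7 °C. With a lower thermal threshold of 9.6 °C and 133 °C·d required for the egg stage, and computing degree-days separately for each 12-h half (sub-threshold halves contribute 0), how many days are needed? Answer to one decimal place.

13.0 days

Day half: max(0, 30.0 − 9.6) × 0.5 = 20.4 × 0.5 = 10.20 DD.
Night half: max(0, 5.7 − 9.6) × 0.5 = 0.0 × 0.5 = 0.00 DD.
Per 24 h: 10.20 DD/day.
Duration = 133 / 10.20 = 13.039 ≈ 13.0 days.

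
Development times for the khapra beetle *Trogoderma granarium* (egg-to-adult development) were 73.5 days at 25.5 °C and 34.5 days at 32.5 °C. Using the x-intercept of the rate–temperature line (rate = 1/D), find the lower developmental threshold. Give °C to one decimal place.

Linear rate model ⇒ the product D·(T − T_b) is constant across temperatures.
73.5·(25.5 − T_b) = 34.5·(32.5 − T_b)
T_b = (73.5·25.5 − 34.5·32.5) / (73.5 − 34.5) = 753.00 / 39.0 = 19.308 °C ≈ 19.3 °C.

19.3 °C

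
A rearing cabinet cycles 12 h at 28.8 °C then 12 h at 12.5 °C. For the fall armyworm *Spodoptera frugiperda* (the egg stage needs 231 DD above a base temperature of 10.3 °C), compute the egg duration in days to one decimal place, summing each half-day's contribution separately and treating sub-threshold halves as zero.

Day half: max(0, 28.8 − 10.3) × 0.5 = 18.5 × 0.5 = 9.25 DD.
Night half: max(0, 12.5 − 10.3) × 0.5 = 2.2 × 0.5 = 1.10 DD.
Per 24 h: 10.35 DD/day.
Duration = 231 / 10.35 = 22.319 ≈ 22.3 days.

22.3 days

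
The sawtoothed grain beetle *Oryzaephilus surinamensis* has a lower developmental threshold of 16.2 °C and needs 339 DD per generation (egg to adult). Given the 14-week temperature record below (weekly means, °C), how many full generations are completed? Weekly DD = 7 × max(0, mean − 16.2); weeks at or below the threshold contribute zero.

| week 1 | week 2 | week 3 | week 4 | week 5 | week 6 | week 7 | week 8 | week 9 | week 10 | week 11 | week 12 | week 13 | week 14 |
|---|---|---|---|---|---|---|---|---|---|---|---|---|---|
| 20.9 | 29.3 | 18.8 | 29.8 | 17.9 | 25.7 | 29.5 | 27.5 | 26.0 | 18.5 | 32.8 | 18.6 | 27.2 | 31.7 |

Weekly DD (7 × max(0, T̄ − 16.2)): 32.9, 91.7, 18.2, 95.2, 11.9, 66.5, 93.1, 79.1, 68.6, 16.1, 116.2, 16.8, 77.0, 108.5.
Season total = 891.8 DD.
Complete generations = ⌊891.8 / 339⌋ = 2.

2 generations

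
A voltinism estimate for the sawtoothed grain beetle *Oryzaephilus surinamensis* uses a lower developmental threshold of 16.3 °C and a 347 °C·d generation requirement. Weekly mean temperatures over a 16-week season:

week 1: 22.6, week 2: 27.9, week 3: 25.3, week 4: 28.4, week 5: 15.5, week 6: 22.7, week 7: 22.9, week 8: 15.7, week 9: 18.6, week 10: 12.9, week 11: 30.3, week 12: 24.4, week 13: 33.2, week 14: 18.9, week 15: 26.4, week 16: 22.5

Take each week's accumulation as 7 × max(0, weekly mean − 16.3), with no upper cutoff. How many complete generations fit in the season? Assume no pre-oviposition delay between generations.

2 generations

Weekly DD (7 × max(0, T̄ − 16.3)): 44.1, 81.2, 63.0, 84.7, 0.0, 44.8, 46.2, 0.0, 16.1, 0.0, 98.0, 56.7, 118.3, 18.2, 70.7, 43.4.
Season total = 785.4 DD.
Complete generations = ⌊785.4 / 347⌋ = 2.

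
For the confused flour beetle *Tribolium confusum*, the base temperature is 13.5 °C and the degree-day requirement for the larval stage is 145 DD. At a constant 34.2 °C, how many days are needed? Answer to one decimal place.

7.0 days

Daily accumulation = 34.2 − 13.5 = 20.7 DD/day.
Duration = 145 / 20.7 = 7.005 ≈ 7.0 days.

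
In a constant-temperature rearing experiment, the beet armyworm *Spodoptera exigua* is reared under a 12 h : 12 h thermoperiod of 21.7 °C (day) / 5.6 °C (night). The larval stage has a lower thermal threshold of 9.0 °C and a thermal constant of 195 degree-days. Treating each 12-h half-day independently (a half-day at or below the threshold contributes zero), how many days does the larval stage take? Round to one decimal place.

30.7 days

Day half: max(0, 21.7 − 9.0) × 0.5 = 12.7 × 0.5 = 6.35 DD.
Night half: max(0, 5.6 − 9.0) × 0.5 = 0.0 × 0.5 = 0.00 DD.
Per 24 h: 6.35 DD/day.
Duration = 195 / 6.35 = 30.709 ≈ 30.7 days.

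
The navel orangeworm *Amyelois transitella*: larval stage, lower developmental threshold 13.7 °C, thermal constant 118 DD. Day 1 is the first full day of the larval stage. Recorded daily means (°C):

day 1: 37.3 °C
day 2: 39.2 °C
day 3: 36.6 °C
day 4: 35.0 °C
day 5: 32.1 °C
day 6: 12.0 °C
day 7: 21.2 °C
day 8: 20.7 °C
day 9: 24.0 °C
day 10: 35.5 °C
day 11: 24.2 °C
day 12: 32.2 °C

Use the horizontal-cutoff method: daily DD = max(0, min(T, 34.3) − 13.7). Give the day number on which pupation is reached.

Daily DD above 13.7 °C (capped at 20.6): 20.6, 20.6, 20.6, 20.6, 18.4, 0.0, 7.5, 7.0, 10.3, 20.6, 10.5, 18.5.
Cumulative: 20.6, 41.2, 61.8, 82.4, 100.8, 100.8, 108.3, 115.3, 125.6, 146.2, 156.7, 175.2.
The total first reaches 118 DD on day 9.

day 9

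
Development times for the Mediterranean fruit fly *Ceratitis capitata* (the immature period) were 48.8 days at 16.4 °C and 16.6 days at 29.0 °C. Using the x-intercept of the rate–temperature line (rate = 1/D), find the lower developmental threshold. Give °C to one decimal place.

9.9 °C

Equal thermal constants: D₁(T₁ − T_b) = D₂(T₂ − T_b).
48.8·(16.4 − T_b) = 16.6·(29.0 − T_b)
T_b = (48.8·16.4 − 16.6·29.0) / (48.8 − 16.6) = 318.92 / 32.2 = 9.904 °C ≈ 9.9 °C.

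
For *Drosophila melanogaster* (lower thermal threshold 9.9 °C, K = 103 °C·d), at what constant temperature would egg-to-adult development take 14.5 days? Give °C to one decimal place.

17.0 °C

Required daily accumulation = 103 / 14.5 = 7.103 DD/day.
T = T_base + 7.103 = 9.9 + 7.103 = 17.003 ≈ 17.0 °C.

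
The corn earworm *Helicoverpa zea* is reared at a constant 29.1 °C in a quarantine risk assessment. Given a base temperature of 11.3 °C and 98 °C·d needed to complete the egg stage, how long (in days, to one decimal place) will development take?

Daily accumulation = 29.1 − 11.3 = 17.8 DD/day.
Duration = 98 / 17.8 = 5.506 ≈ 5.5 days.

5.5 days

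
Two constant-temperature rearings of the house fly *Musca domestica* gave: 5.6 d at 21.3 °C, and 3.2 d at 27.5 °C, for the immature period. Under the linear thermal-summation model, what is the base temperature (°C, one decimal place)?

Linear rate model ⇒ the product D·(T − T_b) is constant across temperatures.
5.6·(21.3 − T_b) = 3.2·(27.5 − T_b)
T_b = (5.6·21.3 − 3.2·27.5) / (5.6 − 3.2) = 31.28 / 2.4 = 13.033 °C ≈ 13.0 °C.

13.0 °C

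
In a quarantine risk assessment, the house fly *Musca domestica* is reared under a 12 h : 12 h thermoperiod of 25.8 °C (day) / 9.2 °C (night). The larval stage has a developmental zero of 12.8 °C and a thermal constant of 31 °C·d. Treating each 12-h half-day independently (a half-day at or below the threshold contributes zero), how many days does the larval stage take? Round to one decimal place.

4.8 days

Day half: max(0, 25.8 − 12.8) × 0.5 = 13.0 × 0.5 = 6.50 DD.
Night half: max(0, 9.2 − 12.8) × 0.5 = 0.0 × 0.5 = 0.00 DD.
Per 24 h: 6.50 DD/day.
Duration = 31 / 6.50 = 4.769 ≈ 4.8 days.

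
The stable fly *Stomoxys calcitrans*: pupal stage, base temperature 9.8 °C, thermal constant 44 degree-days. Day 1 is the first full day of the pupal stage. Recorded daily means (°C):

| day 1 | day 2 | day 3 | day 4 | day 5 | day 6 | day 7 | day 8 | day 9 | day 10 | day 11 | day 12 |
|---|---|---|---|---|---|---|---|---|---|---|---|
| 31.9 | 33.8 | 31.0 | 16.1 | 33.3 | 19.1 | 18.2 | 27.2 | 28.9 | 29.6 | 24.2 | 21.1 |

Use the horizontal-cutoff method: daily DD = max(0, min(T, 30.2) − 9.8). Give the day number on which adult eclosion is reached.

day 3

Daily DD above 9.8 °C (capped at 20.4): 20.4, 20.4, 20.4, 6.3, 20.4, 9.3, 8.4, 17.4, 19.1, 19.8, 14.4, 11.3.
Cumulative: 20.4, 40.8, 61.2, 67.5, 87.9, 97.2, 105.6, 123.0, 142.1, 161.9, 176.3, 187.6.
The total first reaches 44 DD on day 3.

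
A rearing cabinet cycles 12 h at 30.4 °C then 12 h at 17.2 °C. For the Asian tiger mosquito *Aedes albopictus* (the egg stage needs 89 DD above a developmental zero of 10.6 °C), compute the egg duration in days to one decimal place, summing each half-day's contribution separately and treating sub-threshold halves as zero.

6.7 days

Day half: max(0, 30.4 − 10.6) × 0.5 = 19.8 × 0.5 = 9.90 DD.
Night half: max(0, 17.2 − 10.6) × 0.5 = 6.6 × 0.5 = 3.30 DD.
Per 24 h: 13.20 DD/day.
Duration = 89 / 13.20 = 6.742 ≈ 6.7 days.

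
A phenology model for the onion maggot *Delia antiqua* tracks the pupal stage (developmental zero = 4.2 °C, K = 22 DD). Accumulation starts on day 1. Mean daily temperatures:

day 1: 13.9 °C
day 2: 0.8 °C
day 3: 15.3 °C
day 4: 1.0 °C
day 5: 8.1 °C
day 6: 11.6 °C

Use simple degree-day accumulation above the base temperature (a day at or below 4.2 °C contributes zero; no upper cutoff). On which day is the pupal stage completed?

day 5

Daily DD above 4.2 °C: 9.7, 0.0, 11.1, 0.0, 3.9, 7.4.
Cumulative: 9.7, 9.7, 20.8, 20.8, 24.7, 32.1.
The total first reaches 22 DD on day 5.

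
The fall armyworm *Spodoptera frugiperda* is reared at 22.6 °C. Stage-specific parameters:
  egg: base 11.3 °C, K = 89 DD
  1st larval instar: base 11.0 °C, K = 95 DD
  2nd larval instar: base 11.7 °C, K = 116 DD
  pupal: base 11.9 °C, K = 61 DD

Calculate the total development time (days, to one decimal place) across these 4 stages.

32.4 days

egg: 89 / (22.6 − 11.3) = 89 / 11.3 = 7.876 d.
1st larval instar: 95 / (22.6 − 11.0) = 95 / 11.6 = 8.190 d.
2nd larval instar: 116 / (22.6 − 11.7) = 116 / 10.9 = 10.642 d.
pupal: 61 / (22.6 − 11.9) = 61 / 10.7 = 5.701 d.
Sum = 32.409 ≈ 32.4 days.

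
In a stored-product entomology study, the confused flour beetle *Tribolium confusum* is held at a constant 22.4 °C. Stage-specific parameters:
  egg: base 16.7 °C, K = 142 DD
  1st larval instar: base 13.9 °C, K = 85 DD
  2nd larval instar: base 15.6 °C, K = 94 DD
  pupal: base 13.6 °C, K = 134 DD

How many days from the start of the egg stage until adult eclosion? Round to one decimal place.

egg: 142 / (22.4 − 16.7) = 142 / 5.7 = 24.912 d.
1st larval instar: 85 / (22.4 − 13.9) = 85 / 8.5 = 10.000 d.
2nd larval instar: 94 / (22.4 − 15.6) = 94 / 6.8 = 13.824 d.
pupal: 134 / (22.4 − 13.6) = 134 / 8.8 = 15.227 d.
Sum = 63.963 ≈ 64.0 days.

64.0 days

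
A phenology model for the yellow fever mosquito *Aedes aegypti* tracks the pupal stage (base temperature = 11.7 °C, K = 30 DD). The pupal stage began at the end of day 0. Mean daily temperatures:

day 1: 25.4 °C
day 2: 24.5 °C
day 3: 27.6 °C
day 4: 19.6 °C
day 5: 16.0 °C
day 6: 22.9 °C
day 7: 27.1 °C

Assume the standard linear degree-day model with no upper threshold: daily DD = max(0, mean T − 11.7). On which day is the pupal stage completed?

day 3

Daily DD above 11.7 °C: 13.7, 12.8, 15.9, 7.9, 4.3, 11.2, 15.4.
Cumulative: 13.7, 26.5, 42.4, 50.3, 54.6, 65.8, 81.2.
The total first reaches 30 DD on day 3.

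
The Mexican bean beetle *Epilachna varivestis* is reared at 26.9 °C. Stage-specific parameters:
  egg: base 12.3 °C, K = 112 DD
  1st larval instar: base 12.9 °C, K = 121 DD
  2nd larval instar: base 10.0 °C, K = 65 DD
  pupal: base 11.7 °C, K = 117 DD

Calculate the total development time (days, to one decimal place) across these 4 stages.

egg: 112 / (26.9 − 12.3) = 112 / 14.6 = 7.671 d.
1st larval instar: 121 / (26.9 − 12.9) = 121 / 14.0 = 8.643 d.
2nd larval instar: 65 / (26.9 − 10.0) = 65 / 16.9 = 3.846 d.
pupal: 117 / (26.9 − 11.7) = 117 / 15.2 = 7.697 d.
Sum = 27.858 ≈ 27.9 days.

27.9 days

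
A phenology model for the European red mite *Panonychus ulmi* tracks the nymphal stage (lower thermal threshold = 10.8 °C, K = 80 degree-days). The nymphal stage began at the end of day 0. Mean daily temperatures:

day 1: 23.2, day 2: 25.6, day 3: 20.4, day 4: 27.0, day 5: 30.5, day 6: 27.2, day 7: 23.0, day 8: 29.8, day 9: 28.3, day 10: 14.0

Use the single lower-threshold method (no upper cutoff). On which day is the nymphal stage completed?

Daily DD above 10.8 °C: 12.4, 14.8, 9.6, 16.2, 19.7, 16.4, 12.2, 19.0, 17.5, 3.2.
Cumulative: 12.4, 27.2, 36.8, 53.0, 72.7, 89.1, 101.3, 120.3, 137.8, 141.0.
The total first reaches 80 DD on day 6.

day 6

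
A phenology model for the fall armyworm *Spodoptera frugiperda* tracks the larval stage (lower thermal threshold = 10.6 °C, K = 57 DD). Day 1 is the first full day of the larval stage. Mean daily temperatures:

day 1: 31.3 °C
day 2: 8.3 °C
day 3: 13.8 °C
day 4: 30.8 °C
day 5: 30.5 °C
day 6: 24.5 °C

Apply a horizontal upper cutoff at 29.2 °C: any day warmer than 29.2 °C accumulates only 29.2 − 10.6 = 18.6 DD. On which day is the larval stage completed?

Daily DD above 10.6 °C (capped at 18.6): 18.6, 0.0, 3.2, 18.6, 18.6, 13.9.
Cumulative: 18.6, 18.6, 21.8, 40.4, 59.0, 72.9.
The total first reaches 57 DD on day 5.

day 5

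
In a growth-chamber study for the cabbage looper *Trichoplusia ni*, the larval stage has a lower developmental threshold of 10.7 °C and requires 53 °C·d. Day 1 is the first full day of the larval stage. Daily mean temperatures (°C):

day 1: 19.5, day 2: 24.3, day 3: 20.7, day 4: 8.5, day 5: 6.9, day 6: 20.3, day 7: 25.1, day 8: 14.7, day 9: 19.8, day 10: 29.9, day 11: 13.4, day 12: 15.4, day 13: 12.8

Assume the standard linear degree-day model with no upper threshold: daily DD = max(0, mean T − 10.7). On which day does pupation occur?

Daily DD above 10.7 °C: 8.8, 13.6, 10.0, 0.0, 0.0, 9.6, 14.4, 4.0, 9.1, 19.2, 2.7, 4.7, 2.1.
Cumulative: 8.8, 22.4, 32.4, 32.4, 32.4, 42.0, 56.4, 60.4, 69.5, 88.7, 91.4, 96.1, 98.2.
The total first reaches 53 DD on day 7.

day 7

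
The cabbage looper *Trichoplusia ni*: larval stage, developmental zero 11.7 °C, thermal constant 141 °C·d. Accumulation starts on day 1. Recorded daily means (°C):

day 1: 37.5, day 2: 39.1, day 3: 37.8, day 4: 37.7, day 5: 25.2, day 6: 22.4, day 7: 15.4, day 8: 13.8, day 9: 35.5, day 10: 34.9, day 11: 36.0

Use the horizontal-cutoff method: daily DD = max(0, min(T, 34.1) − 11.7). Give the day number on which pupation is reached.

Daily DD above 11.7 °C (capped at 22.4): 22.4, 22.4, 22.4, 22.4, 13.5, 10.7, 3.7, 2.1, 22.4, 22.4, 22.4.
Cumulative: 22.4, 44.8, 67.2, 89.6, 103.1, 113.8, 117.5, 119.6, 142.0, 164.4, 186.8.
The total first reaches 141 DD on day 9.

day 9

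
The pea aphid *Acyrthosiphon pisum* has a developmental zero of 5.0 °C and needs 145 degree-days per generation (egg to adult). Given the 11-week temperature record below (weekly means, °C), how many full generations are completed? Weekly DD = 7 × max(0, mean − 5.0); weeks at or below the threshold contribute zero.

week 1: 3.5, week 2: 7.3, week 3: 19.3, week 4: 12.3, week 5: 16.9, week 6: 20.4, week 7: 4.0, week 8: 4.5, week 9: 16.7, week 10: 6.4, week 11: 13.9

3 generations

Weekly DD (7 × max(0, T̄ − 5.0)): 0.0, 16.1, 100.1, 51.1, 83.3, 107.8, 0.0, 0.0, 81.9, 9.8, 62.3.
Season total = 512.4 DD.
Complete generations = ⌊512.4 / 145⌋ = 3.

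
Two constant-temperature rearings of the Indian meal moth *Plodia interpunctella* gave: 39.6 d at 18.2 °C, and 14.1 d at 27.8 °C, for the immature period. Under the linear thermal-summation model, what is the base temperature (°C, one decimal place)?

12.9 °C

Under the model K = D·(T − T_b), so D₁·(T₁ − T_b) = D₂·(T₂ − T_b).
39.6·(18.2 − T_b) = 14.1·(27.8 − T_b)
T_b = (39.6·18.2 − 14.1·27.8) / (39.6 − 14.1) = 328.74 / 25.5 = 12.892 °C ≈ 12.9 °C.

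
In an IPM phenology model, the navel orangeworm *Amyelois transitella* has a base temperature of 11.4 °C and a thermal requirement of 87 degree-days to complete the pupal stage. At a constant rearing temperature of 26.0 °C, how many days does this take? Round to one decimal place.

Daily accumulation = 26.0 − 11.4 = 14.6 DD/day.
Duration = 87 / 14.6 = 5.959 ≈ 6.0 days.

6.0 days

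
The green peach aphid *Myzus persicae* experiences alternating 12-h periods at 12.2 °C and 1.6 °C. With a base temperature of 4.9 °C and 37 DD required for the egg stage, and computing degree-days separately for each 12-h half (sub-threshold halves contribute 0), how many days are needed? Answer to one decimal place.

10.1 days

Day half: max(0, 12.2 − 4.9) × 0.5 = 7.3 × 0.5 = 3.65 DD.
Night half: max(0, 1.6 − 4.9) × 0.5 = 0.0 × 0.5 = 0.00 DD.
Per 24 h: 3.65 DD/day.
Duration = 37 / 3.65 = 10.137 ≈ 10.1 days.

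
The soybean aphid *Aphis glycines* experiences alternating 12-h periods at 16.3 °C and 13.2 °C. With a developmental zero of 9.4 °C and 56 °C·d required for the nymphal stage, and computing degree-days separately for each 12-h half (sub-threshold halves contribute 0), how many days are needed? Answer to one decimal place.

10.5 days

Day half: max(0, 16.3 − 9.4) × 0.5 = 6.9 × 0.5 = 3.45 DD.
Night half: max(0, 13.2 − 9.4) × 0.5 = 3.8 × 0.5 = 1.90 DD.
Per 24 h: 5.35 DD/day.
Duration = 56 / 5.35 = 10.467 ≈ 10.5 days.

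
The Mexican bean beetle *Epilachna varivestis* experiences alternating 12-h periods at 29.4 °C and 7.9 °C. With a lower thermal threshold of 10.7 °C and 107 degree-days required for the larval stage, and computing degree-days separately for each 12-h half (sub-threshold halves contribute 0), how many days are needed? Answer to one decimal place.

11.4 days

Day half: max(0, 29.4 − 10.7) × 0.5 = 18.7 × 0.5 = 9.35 DD.
Night half: max(0, 7.9 − 10.7) × 0.5 = 0.0 × 0.5 = 0.00 DD.
Per 24 h: 9.35 DD/day.
Duration = 107 / 9.35 = 11.444 ≈ 11.4 days.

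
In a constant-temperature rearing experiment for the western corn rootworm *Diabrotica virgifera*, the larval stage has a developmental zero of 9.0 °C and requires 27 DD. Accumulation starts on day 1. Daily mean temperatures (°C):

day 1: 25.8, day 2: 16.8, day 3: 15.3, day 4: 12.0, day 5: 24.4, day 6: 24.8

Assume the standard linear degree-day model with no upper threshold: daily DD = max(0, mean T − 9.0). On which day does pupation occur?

Daily DD above 9.0 °C: 16.8, 7.8, 6.3, 3.0, 15.4, 15.8.
Cumulative: 16.8, 24.6, 30.9, 33.9, 49.3, 65.1.
The total first reaches 27 DD on day 3.

day 3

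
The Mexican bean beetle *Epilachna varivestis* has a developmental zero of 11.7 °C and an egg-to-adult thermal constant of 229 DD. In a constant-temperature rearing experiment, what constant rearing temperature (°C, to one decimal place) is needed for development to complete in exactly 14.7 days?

27.3 °C

Required daily accumulation = 229 / 14.7 = 15.578 DD/day.
T = T_base + 15.578 = 11.7 + 15.578 = 27.278 ≈ 27.3 °C.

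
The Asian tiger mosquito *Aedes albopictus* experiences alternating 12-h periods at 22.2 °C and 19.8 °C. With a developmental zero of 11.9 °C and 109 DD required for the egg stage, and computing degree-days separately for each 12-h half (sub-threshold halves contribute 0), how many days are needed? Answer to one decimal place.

12.0 days

Day half: max(0, 22.2 − 11.9) × 0.5 = 10.3 × 0.5 = 5.15 DD.
Night half: max(0, 19.8 − 11.9) × 0.5 = 7.9 × 0.5 = 3.95 DD.
Per 24 h: 9.10 DD/day.
Duration = 109 / 9.10 = 11.978 ≈ 12.0 days.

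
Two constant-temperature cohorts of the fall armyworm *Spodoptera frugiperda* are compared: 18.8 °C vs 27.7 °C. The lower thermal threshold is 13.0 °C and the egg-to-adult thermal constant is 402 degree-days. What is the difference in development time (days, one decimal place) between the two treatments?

At 18.8 °C: 402 / (18.8 − 13.0) = 402 / 5.8 = 69.310 d.
At 27.7 °C: 402 / (27.7 − 13.0) = 402 / 14.7 = 27.347 d.
Difference = |69.310 − 27.347| = 41.963 ≈ 42.0 days.

42.0 days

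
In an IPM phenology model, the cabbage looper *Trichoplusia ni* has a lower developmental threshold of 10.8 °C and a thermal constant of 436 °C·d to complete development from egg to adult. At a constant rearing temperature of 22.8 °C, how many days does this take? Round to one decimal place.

36.3 days

Daily accumulation = 22.8 − 10.8 = 12.0 DD/day.
Duration = 436 / 12.0 = 36.333 ≈ 36.3 days.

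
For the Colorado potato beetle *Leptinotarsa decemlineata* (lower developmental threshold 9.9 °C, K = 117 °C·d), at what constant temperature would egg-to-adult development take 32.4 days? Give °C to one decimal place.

13.5 °C

Required daily accumulation = 117 / 32.4 = 3.611 DD/day.
T = T_base + 3.611 = 9.9 + 3.611 = 13.511 ≈ 13.5 °C.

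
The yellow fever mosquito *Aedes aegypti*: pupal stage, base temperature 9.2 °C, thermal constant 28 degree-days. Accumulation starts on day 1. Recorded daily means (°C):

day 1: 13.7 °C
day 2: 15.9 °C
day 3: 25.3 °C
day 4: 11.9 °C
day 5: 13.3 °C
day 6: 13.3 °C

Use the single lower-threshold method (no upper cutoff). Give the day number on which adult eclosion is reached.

day 4

Daily DD above 9.2 °C: 4.5, 6.7, 16.1, 2.7, 4.1, 4.1.
Cumulative: 4.5, 11.2, 27.3, 30.0, 34.1, 38.2.
The total first reaches 28 DD on day 4.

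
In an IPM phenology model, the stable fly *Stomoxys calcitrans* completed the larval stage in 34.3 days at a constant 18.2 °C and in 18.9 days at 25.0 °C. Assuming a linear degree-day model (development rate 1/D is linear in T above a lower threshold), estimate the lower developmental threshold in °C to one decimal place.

Equal thermal constants: D₁(T₁ − T_b) = D₂(T₂ − T_b).
34.3·(18.2 − T_b) = 18.9·(25.0 − T_b)
T_b = (34.3·18.2 − 18.9·25.0) / (34.3 − 18.9) = 151.76 / 15.4 = 9.855 °C ≈ 9.9 °C.

9.9 °C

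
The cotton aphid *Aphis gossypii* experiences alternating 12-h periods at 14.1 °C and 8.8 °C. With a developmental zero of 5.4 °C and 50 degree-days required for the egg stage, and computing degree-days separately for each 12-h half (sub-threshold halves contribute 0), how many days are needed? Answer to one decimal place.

8.3 days

Day half: max(0, 14.1 − 5.4) × 0.5 = 8.7 × 0.5 = 4.35 DD.
Night half: max(0, 8.8 − 5.4) × 0.5 = 3.4 × 0.5 = 1.70 DD.
Per 24 h: 6.05 DD/day.
Duration = 50 / 6.05 = 8.264 ≈ 8.3 days.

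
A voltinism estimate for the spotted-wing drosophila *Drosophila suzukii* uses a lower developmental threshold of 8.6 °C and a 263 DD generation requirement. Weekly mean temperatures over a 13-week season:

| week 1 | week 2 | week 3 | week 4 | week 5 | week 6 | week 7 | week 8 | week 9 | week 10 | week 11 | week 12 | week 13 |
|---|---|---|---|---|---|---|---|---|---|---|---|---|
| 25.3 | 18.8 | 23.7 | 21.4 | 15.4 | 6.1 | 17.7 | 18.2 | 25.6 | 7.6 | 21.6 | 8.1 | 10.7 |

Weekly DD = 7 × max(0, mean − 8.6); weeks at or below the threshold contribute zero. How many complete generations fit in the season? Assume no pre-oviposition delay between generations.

2 generations

Weekly DD (7 × max(0, T̄ − 8.6)): 116.9, 71.4, 105.7, 89.6, 47.6, 0.0, 63.7, 67.2, 119.0, 0.0, 91.0, 0.0, 14.7.
Season total = 786.8 DD.
Complete generations = ⌊786.8 / 263⌋ = 2.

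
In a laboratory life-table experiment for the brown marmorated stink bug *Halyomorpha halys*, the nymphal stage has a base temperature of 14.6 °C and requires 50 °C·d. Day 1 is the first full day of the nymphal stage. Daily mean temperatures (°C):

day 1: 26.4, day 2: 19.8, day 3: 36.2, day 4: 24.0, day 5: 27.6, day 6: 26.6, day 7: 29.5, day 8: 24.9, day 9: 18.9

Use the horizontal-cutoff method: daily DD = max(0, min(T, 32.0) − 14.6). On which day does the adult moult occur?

Daily DD above 14.6 °C (capped at 17.4): 11.8, 5.2, 17.4, 9.4, 13.0, 12.0, 14.9, 10.3, 4.3.
Cumulative: 11.8, 17.0, 34.4, 43.8, 56.8, 68.8, 83.7, 94.0, 98.3.
The total first reaches 50 DD on day 5.

day 5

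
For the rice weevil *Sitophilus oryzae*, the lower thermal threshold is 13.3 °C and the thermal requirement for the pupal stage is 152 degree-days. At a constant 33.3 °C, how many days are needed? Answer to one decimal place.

7.6 days

Daily accumulation = 33.3 − 13.3 = 20.0 DD/day.
Duration = 152 / 20.0 = 7.600 ≈ 7.6 days.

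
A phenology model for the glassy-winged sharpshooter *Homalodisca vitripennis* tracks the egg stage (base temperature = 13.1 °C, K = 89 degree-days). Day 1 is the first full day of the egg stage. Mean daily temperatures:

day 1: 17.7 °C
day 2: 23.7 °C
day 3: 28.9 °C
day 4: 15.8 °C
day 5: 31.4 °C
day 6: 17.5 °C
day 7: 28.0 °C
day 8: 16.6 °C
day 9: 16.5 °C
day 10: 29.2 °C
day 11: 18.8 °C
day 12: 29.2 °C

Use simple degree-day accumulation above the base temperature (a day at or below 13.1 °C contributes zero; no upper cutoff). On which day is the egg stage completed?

day 10

Daily DD above 13.1 °C: 4.6, 10.6, 15.8, 2.7, 18.3, 4.4, 14.9, 3.5, 3.4, 16.1, 5.7, 16.1.
Cumulative: 4.6, 15.2, 31.0, 33.7, 52.0, 56.4, 71.3, 74.8, 78.2, 94.3, 100.0, 116.1.
The total first reaches 89 DD on day 10.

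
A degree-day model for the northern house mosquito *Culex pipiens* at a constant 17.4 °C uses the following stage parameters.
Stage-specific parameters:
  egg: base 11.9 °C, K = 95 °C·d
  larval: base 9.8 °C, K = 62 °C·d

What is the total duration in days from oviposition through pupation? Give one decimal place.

egg: 95 / (17.4 − 11.9) = 95 / 5.5 = 17.273 d.
larval: 62 / (17.4 − 9.8) = 62 / 7.6 = 8.158 d.
Sum = 25.431 ≈ 25.4 days.

25.4 days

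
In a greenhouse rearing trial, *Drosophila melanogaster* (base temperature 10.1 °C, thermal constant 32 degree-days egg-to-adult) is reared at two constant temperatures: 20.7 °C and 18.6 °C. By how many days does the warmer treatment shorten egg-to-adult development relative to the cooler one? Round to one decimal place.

At 20.7 °C: 32 / (20.7 − 10.1) = 32 / 10.6 = 3.019 d.
At 18.6 °C: 32 / (18.6 − 10.1) = 32 / 8.5 = 3.765 d.
Difference = |3.019 − 3.765| = 0.746 ≈ 0.7 days.

0.7 days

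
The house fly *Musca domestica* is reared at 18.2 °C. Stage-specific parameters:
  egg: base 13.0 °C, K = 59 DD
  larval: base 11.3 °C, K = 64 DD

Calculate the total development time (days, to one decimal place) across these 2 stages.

20.6 days

egg: 59 / (18.2 − 13.0) = 59 / 5.2 = 11.346 d.
larval: 64 / (18.2 − 11.3) = 64 / 6.9 = 9.275 d.
Sum = 20.622 ≈ 20.6 days.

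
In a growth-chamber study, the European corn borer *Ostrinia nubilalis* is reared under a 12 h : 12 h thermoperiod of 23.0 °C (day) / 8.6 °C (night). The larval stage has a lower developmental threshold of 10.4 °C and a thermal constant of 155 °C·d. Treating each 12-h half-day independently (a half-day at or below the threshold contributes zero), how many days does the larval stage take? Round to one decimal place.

Day half: max(0, 23.0 − 10.4) × 0.5 = 12.6 × 0.5 = 6.30 DD.
Night half: max(0, 8.6 − 10.4) × 0.5 = 0.0 × 0.5 = 0.00 DD.
Per 24 h: 6.30 DD/day.
Duration = 155 / 6.30 = 24.603 ≈ 24.6 days.

24.6 days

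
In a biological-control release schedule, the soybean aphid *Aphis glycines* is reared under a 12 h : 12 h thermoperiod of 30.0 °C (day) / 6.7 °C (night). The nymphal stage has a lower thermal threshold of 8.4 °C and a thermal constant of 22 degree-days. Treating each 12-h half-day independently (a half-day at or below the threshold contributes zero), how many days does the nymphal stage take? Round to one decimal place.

Day half: max(0, 30.0 − 8.4) × 0.5 = 21.6 × 0.5 = 10.80 DD.
Night half: max(0, 6.7 − 8.4) × 0.5 = 0.0 × 0.5 = 0.00 DD.
Per 24 h: 10.80 DD/day.
Duration = 22 / 10.80 = 2.037 ≈ 2.0 days.

2.0 days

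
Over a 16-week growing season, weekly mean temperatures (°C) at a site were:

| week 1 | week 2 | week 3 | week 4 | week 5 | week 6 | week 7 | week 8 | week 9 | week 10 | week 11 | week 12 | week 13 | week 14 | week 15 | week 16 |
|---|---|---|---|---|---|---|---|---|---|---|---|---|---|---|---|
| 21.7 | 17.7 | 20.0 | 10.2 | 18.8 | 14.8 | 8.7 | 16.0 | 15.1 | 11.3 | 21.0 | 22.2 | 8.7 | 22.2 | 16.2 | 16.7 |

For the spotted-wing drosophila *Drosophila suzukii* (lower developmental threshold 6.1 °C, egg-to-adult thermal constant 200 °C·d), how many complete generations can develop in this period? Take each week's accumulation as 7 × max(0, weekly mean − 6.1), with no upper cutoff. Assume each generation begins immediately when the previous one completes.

Weekly DD (7 × max(0, T̄ − 6.1)): 109.2, 81.2, 97.3, 28.7, 88.9, 60.9, 18.2, 69.3, 63.0, 36.4, 104.3, 112.7, 18.2, 112.7, 70.7, 74.2.
Season total = 1145.9 DD.
Complete generations = ⌊1145.9 / 200⌋ = 5.

5 generations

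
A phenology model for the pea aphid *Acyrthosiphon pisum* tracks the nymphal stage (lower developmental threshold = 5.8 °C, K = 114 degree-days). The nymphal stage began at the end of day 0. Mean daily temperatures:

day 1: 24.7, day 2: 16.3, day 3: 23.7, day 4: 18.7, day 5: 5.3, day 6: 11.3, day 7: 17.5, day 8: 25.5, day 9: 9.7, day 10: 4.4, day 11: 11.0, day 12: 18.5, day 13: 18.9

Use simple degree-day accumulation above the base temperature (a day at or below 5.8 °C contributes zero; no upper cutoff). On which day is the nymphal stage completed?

day 12

Daily DD above 5.8 °C: 18.9, 10.5, 17.9, 12.9, 0.0, 5.5, 11.7, 19.7, 3.9, 0.0, 5.2, 12.7, 13.1.
Cumulative: 18.9, 29.4, 47.3, 60.2, 60.2, 65.7, 77.4, 97.1, 101.0, 101.0, 106.2, 118.9, 132.0.
The total first reaches 114 DD on day 12.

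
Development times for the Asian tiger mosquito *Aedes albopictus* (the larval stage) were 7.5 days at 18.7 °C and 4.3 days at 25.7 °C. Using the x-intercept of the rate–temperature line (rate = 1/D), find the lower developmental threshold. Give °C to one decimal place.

9.3 °C

Equal thermal constants: D₁(T₁ − T_b) = D₂(T₂ − T_b).
7.5·(18.7 − T_b) = 4.3·(25.7 − T_b)
T_b = (7.5·18.7 − 4.3·25.7) / (7.5 − 4.3) = 29.74 / 3.2 = 9.294 °C ≈ 9.3 °C.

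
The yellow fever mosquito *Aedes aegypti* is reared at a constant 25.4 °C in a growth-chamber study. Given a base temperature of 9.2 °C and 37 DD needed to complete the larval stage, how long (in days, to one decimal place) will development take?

2.3 days

Daily accumulation = 25.4 − 9.2 = 16.2 DD/day.
Duration = 37 / 16.2 = 2.284 ≈ 2.3 days.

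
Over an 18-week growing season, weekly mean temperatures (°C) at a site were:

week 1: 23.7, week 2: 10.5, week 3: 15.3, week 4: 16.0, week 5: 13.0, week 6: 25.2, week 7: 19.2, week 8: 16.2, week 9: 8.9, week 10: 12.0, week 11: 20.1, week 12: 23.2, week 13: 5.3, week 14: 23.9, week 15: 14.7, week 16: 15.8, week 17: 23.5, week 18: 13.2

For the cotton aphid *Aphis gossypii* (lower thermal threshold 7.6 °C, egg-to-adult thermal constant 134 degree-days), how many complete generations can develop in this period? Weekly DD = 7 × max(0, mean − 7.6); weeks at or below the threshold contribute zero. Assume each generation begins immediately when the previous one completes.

8 generations

Weekly DD (7 × max(0, T̄ − 7.6)): 112.7, 20.3, 53.9, 58.8, 37.8, 123.2, 81.2, 60.2, 9.1, 30.8, 87.5, 109.2, 0.0, 114.1, 49.7, 57.4, 111.3, 39.2.
Season total = 1156.4 DD.
Complete generations = ⌊1156.4 / 134⌋ = 8.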